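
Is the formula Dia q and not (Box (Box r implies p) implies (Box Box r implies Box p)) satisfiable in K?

1. Dia q and not (Box (Box r implies p) implies (Box Box r implies Box p)), u
2. Dia q, u
3. not (Box (Box r implies p) implies (Box Box r implies Box p)), u
4. Box (Box r implies p), u
5. not (Box Box r implies Box p), u
6. Box Box r, u
7. not Box p, u
8. q, v
9. Box r implies p, v
10. Box r, v
11. p, v
12. not p, w
13. Box r implies p, w
14. Box r, w
15. not Box r, w
16. not r, x
17. r, x
Accessibility: uRv, uRw, wRx
Branch closes: r and not r both at x.
(One branch shown.) All branches close.

Unsatisfiable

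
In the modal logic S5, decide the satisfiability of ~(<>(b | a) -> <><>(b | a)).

Unsatisfiable (every branch closes)

1. ~(<>(b | a) -> <><>(b | a)), w0
2. <>(b | a), w0   [~->-rule on 1]
3. ~<><>(b | a), w0   [~->-rule on 1]
4. ~<>(b | a), w0   [~<>-rule on 3 via w0Rw0]
5. ~(b | a), w0   [~<>-rule on 4 via w0Rw0]
6. ~b, w0   [~|-rule on 5]
7. ~a, w0   [~|-rule on 5]
8. b | a, w1   [<>-rule on 2: fresh world w1, w0Rw1]
9. ~<>(b | a), w1   [~<>-rule on 3 via w0Rw1]
10. ~(b | a), w1   [~<>-rule on 4 via w0Rw1]
11. ~b, w1   [~|-rule on 10]
12. ~a, w1   [~|-rule on 10]
13. a, w1   [|-rule on 8 (branches; this branch)]
Accessibility: w0Rw0, w0Rw1, w1Rw0, w1Rw1
Branch closes: a and ~a both at w1.
All branches of the tableau close; one closing branch shown above.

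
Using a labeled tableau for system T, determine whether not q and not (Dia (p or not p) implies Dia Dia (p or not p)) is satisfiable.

1. not q and not (Dia (p or not p) implies Dia Dia (p or not p)), u
2. not q, u
3. not (Dia (p or not p) implies Dia Dia (p or not p)), u
4. Dia (p or not p), u
5. not Dia Dia (p or not p), u
6. not Dia (p or not p), u
7. not (p or not p), u
8. not p, u
9. p, u
Accessibility: uRu
Branch closes: p and not p both at u.
Every branch closes; the branch above is one of them.

No, unsatisfiable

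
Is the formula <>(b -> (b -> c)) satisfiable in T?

1. <>(b -> (b -> c)), w0
2. b -> (b -> c), w1
3. b -> c, w1
4. c, w1
Accessibility: w0Rw0, w0Rw1, w1Rw1

Satisfiable (open branch found)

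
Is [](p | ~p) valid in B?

Tableau for the negation ~[](p | ~p):
1. ~[](p | ~p), w0
2. ~(p | ~p), w1
3. ~p, w1
4. p, w1
Accessibility: w0Rw0, w0Rw1, w1Rw0, w1Rw1
Branch closes: p and ~p both at w1.
Every branch of the negation's tableau closes; the branch above is one of them.

Yes, valid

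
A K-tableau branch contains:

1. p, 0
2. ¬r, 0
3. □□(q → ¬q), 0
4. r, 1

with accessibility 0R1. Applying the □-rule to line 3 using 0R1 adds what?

□(q → ¬q), 1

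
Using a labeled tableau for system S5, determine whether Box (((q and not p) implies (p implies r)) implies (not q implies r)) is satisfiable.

1. Box (((q and not p) implies (p implies r)) implies (not q implies r)), 0
2. ((q and not p) implies (p implies r)) implies (not q implies r), 0   [Box-rule on 1 via 0R0]
3. not q implies r, 0   [implies-rule on 2 (branches; this branch)]
4. r, 0   [implies-rule on 3 (branches; this branch)]
Accessibility: 0R0

Satisfiable (open branch found)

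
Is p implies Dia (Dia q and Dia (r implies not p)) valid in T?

Invalid (countermodel exists)

Tableau for the negation not (p implies Dia (Dia q and Dia (r implies not p))):
1. not (p implies Dia (Dia q and Dia (r implies not p))), w0
2. p, w0   [neg-implies-rule on 1]
3. not Dia (Dia q and Dia (r implies not p)), w0   [neg-implies-rule on 1]
4. not (Dia q and Dia (r implies not p)), w0   [neg-Dia-rule on 3 via w0Rw0]
5. not Dia (r implies not p), w0   [neg-and-rule on 4 (branches; this branch)]
6. not (r implies not p), w0   [neg-Dia-rule on 5 via w0Rw0]
7. r, w0   [neg-implies-rule on 6]
Accessibility: w0Rw0
The negation has an open branch (countermodel exists).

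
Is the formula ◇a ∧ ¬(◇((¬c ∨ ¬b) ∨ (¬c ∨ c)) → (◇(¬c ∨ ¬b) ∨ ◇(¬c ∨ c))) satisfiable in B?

1. ◇a ∧ ¬(◇((¬c ∨ ¬b) ∨ (¬c ∨ c)) → (◇(¬c ∨ ¬b) ∨ ◇(¬c ∨ c))), u
2. ◇a, u
3. ¬(◇((¬c ∨ ¬b) ∨ (¬c ∨ c)) → (◇(¬c ∨ ¬b) ∨ ◇(¬c ∨ c))), u
4. ◇((¬c ∨ ¬b) ∨ (¬c ∨ c)), u
5. ¬(◇(¬c ∨ ¬b) ∨ ◇(¬c ∨ c)), u
6. ¬◇(¬c ∨ ¬b), u
7. ¬◇(¬c ∨ c), u
8. ¬(¬c ∨ ¬b), u
9. c, u
10. b, u
11. ¬(¬c ∨ c), u
12. ¬c, u
Accessibility: uRu
Branch closes: c and ¬c both at u.
Every branch closes; the branch above is one of them.

Unsatisfiable (every branch closes)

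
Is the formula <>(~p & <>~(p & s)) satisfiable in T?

Yes, satisfiable

1. <>(~p & <>~(p & s)), w0
2. ~p & <>~(p & s), w1
3. ~p, w1
4. <>~(p & s), w1
5. ~(p & s), w2
6. ~s, w2
Accessibility: w0Rw0, w0Rw1, w1Rw1, w1Rw2, w2Rw2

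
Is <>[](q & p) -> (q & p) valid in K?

Tableau for the negation ~(<>[](q & p) -> (q & p)):
1. ~(<>[](q & p) -> (q & p)), u
2. <>[](q & p), u   [~->-rule on 1]
3. ~(q & p), u   [~->-rule on 1]
4. ~p, u   [~&-rule on 3 (branches; this branch)]
5. [](q & p), v   [<>-rule on 2: fresh world v, uRv]
Accessibility: uRv
The negation has an open branch (countermodel exists).

No, not valid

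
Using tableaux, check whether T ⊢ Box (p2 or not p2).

Tableau for the negation not Box (p2 or not p2):
1. not Box (p2 or not p2), u
2. not (p2 or not p2), v
3. not p2, v
4. p2, v
Accessibility: uRu, uRv, vRv
Branch closes: p2 and not p2 both at v.
All branches of the negation close; one closing branch shown above.

Valid in T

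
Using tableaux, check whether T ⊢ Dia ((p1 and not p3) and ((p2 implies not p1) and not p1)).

Invalid (countermodel exists)

Tableau for the negation not Dia ((p1 and not p3) and ((p2 implies not p1) and not p1)):
1. not Dia ((p1 and not p3) and ((p2 implies not p1) and not p1)), w0
2. not ((p1 and not p3) and ((p2 implies not p1) and not p1)), w0   [neg-Dia-rule on 1 via w0Rw0]
3. not ((p2 implies not p1) and not p1), w0   [neg-and-rule on 2 (branches; this branch)]
4. p1, w0   [neg-and-rule on 3 (branches; this branch)]
Accessibility: w0Rw0
The negation has an open branch (countermodel exists).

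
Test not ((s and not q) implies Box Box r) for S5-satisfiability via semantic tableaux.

1. not ((s and not q) implies Box Box r), u
2. s and not q, u
3. not Box Box r, u
4. s, u
5. not q, u
6. not Box r, v
7. not r, w
Accessibility: uRu, uRv, uRw, vRu, vRv, vRw, wRu, wRv, wRw

Yes, satisfiable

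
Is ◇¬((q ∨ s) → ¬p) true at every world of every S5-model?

No, not valid

Tableau for the negation ¬◇¬((q ∨ s) → ¬p):
1. ¬◇¬((q ∨ s) → ¬p), u
2. (q ∨ s) → ¬p, u   [¬◇-rule on 1 via uRu]
3. ¬p, u   [→-rule on 2 (branches; this branch)]
Accessibility: uRu
The negation has an open branch (countermodel exists).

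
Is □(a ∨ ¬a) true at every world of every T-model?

Tableau for the negation ¬□(a ∨ ¬a):
1. ¬□(a ∨ ¬a), u
2. ¬(a ∨ ¬a), v
3. ¬a, v
4. a, v
Accessibility: uRu, uRv, vRv
Branch closes: a and ¬a both at v.
Every branch of the negation's tableau closes; the branch above is one of them.

Yes, valid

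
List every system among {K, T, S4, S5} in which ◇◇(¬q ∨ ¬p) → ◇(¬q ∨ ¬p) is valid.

S4, S5

T-tableau for the negation ¬(◇◇(¬q ∨ ¬p) → ◇(¬q ∨ ¬p)):
1. ¬(◇◇(¬q ∨ ¬p) → ◇(¬q ∨ ¬p)), w0
2. ◇◇(¬q ∨ ¬p), w0   [¬→-rule on 1]
3. ¬◇(¬q ∨ ¬p), w0   [¬→-rule on 1]
4. ¬(¬q ∨ ¬p), w0   [¬◇-rule on 3 via w0Rw0]
5. q, w0   [¬∨-rule on 4]
6. p, w0   [¬∨-rule on 4]
7. ◇(¬q ∨ ¬p), w1   [◇-rule on 2: fresh world w1, w0Rw1]
8. ¬(¬q ∨ ¬p), w1   [¬◇-rule on 3 via w0Rw1]
9. q, w1   [¬∨-rule on 8]
10. p, w1   [¬∨-rule on 8]
11. ¬q ∨ ¬p, w2   [◇-rule on 7: fresh world w2, w1Rw2]
12. ¬p, w2   [∨-rule on 11 (branches; this branch)]
Accessibility: w0Rw0, w0Rw1, w1Rw1, w1Rw2, w2Rw2
Complete open branch: countermodel on a T-frame, so not valid in T, nor in K (the same frame is also a K-frame).
S4-tableau for the negation ¬(◇◇(¬q ∨ ¬p) → ◇(¬q ∨ ¬p)):
1. ¬(◇◇(¬q ∨ ¬p) → ◇(¬q ∨ ¬p)), w0
2. ◇◇(¬q ∨ ¬p), w0   [¬→-rule on 1]
3. ¬◇(¬q ∨ ¬p), w0   [¬→-rule on 1]
4. ¬(¬q ∨ ¬p), w0   [¬◇-rule on 3 via w0Rw0]
5. q, w0   [¬∨-rule on 4]
6. p, w0   [¬∨-rule on 4]
7. ◇(¬q ∨ ¬p), w1   [◇-rule on 2: fresh world w1, w0Rw1]
8. ¬(¬q ∨ ¬p), w1   [¬◇-rule on 3 via w0Rw1]
9. q, w1   [¬∨-rule on 8]
10. p, w1   [¬∨-rule on 8]
11. ¬q ∨ ¬p, w2   [◇-rule on 7: fresh world w2, w1Rw2]
12. ¬(¬q ∨ ¬p), w2   [¬◇-rule on 3 via w0Rw2]
13. q, w2   [¬∨-rule on 12]
14. p, w2   [¬∨-rule on 12]
15. ¬p, w2   [∨-rule on 11 (branches; this branch)]
Accessibility: w0Rw0, w0Rw1, w0Rw2, w1Rw1, w1Rw2, w2Rw2
Branch closes: p and ¬p both at w2.
Every branch closes (one shown): valid in S4, hence also in S5 (every theorem of S4 is a theorem of S5).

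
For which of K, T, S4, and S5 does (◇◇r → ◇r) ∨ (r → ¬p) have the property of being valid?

T, S4, S5

K-tableau for the negation ¬((◇◇r → ◇r) ∨ (r → ¬p)):
1. ¬((◇◇r → ◇r) ∨ (r → ¬p)), u
2. ¬(◇◇r → ◇r), u
3. ¬(r → ¬p), u
4. ◇◇r, u
5. ¬◇r, u
6. r, u
7. p, u
8. ◇r, v
9. ¬r, v
10. r, w
Accessibility: uRv, vRw
Complete open branch: countermodel on a K-frame, so not valid in K.
T-tableau for the negation ¬((◇◇r → ◇r) ∨ (r → ¬p)):
1. ¬((◇◇r → ◇r) ∨ (r → ¬p)), u
2. ¬(◇◇r → ◇r), u
3. ¬(r → ¬p), u
4. ◇◇r, u
5. ¬◇r, u
6. r, u
7. p, u
8. ¬r, u
Accessibility: uRu
Branch closes: r and ¬r both at u.
Every branch closes (one shown): valid in T, hence also in S4, S5 (every theorem of T is a theorem of S4 and S5).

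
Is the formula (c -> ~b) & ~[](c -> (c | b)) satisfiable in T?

Unsatisfiable

1. (c -> ~b) & ~[](c -> (c | b)), 0
2. c -> ~b, 0
3. ~[](c -> (c | b)), 0
4. ~b, 0
5. ~(c -> (c | b)), 1
6. c, 1
7. ~(c | b), 1
8. ~c, 1
9. ~b, 1
Accessibility: 0R0, 0R1, 1R1
Branch closes: c and ~c both at 1.
Every branch closes; the branch above is one of them.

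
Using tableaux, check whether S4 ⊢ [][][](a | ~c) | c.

Invalid (countermodel exists)

Tableau for the negation ~([][][](a | ~c) | c):
1. ~([][][](a | ~c) | c), w0
2. ~[][][](a | ~c), w0
3. ~c, w0
4. ~[][](a | ~c), w1
5. ~[](a | ~c), w2
6. ~(a | ~c), w3
7. ~a, w3
8. c, w3
Accessibility: w0Rw0, w0Rw1, w0Rw2, w0Rw3, w1Rw1, w1Rw2, w1Rw3, w2Rw2, w2Rw3, w3Rw3
The negation has an open branch (countermodel exists).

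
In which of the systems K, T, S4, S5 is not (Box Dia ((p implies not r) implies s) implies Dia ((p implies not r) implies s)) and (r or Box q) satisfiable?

K

T-tableau for the formula:
1. not (Box Dia ((p implies not r) implies s) implies Dia ((p implies not r) implies s)) and (r or Box q), u
2. not (Box Dia ((p implies not r) implies s) implies Dia ((p implies not r) implies s)), u   [and-rule on 1]
3. r or Box q, u   [and-rule on 1]
4. Box Dia ((p implies not r) implies s), u   [neg-implies-rule on 2]
5. not Dia ((p implies not r) implies s), u   [neg-implies-rule on 2]
6. Dia ((p implies not r) implies s), u   [Box-rule on 4 via uRu]
7. not ((p implies not r) implies s), u   [neg-Dia-rule on 5 via uRu]
8. p implies not r, u   [neg-implies-rule on 7]
9. not s, u   [neg-implies-rule on 7]
10. Box q, u   [or-rule on 3 (branches; this branch)]
11. q, u   [Box-rule on 10 via uRu]
12. not r, u   [implies-rule on 8 (branches; this branch)]
13. (p implies not r) implies s, v   [Dia-rule on 6: fresh world v, uRv]
14. Dia ((p implies not r) implies s), v   [Box-rule on 4 via uRv]
15. not ((p implies not r) implies s), v   [neg-Dia-rule on 5 via uRv]
16. p implies not r, v   [neg-implies-rule on 15]
17. not s, v   [neg-implies-rule on 15]
18. q, v   [Box-rule on 10 via uRv]
19. not (p implies not r), v   [implies-rule on 13 (branches; this branch)]
20. p, v   [neg-implies-rule on 19]
21. r, v   [neg-implies-rule on 19]
22. not r, v   [implies-rule on 16 (branches; this branch)]
Accessibility: uRu, uRv, vRv
Branch closes: r and not r both at v.
Every branch closes (one shown): unsatisfiable in T, hence also in S4, S5 (every S4/S5-frame is a T-frame).
K-tableau for the formula:
1. not (Box Dia ((p implies not r) implies s) implies Dia ((p implies not r) implies s)) and (r or Box q), u
2. not (Box Dia ((p implies not r) implies s) implies Dia ((p implies not r) implies s)), u   [and-rule on 1]
3. r or Box q, u   [and-rule on 1]
4. Box Dia ((p implies not r) implies s), u   [neg-implies-rule on 2]
5. not Dia ((p implies not r) implies s), u   [neg-implies-rule on 2]
6. Box q, u   [or-rule on 3 (branches; this branch)]
Complete open branch: satisfiable in K.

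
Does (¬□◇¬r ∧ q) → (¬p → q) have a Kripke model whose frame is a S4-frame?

Yes, satisfiable

1. (¬□◇¬r ∧ q) → (¬p → q), u
2. ¬p → q, u
3. q, u
Accessibility: uRu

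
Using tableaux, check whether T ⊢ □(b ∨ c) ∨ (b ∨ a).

Tableau for the negation ¬(□(b ∨ c) ∨ (b ∨ a)):
1. ¬(□(b ∨ c) ∨ (b ∨ a)), 0
2. ¬□(b ∨ c), 0
3. ¬(b ∨ a), 0
4. ¬b, 0
5. ¬a, 0
6. ¬(b ∨ c), 1
7. ¬b, 1
8. ¬c, 1
Accessibility: 0R0, 0R1, 1R1
The negation has an open branch (countermodel exists).

No, not valid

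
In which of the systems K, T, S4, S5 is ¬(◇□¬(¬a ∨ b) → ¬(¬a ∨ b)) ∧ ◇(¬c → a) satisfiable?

S4-tableau for the formula:
1. ¬(◇□¬(¬a ∨ b) → ¬(¬a ∨ b)) ∧ ◇(¬c → a), 0
2. ¬(◇□¬(¬a ∨ b) → ¬(¬a ∨ b)), 0   [∧-rule on 1]
3. ◇(¬c → a), 0   [∧-rule on 1]
4. ◇□¬(¬a ∨ b), 0   [¬→-rule on 2]
5. ¬a ∨ b, 0   [¬→-rule on 2]
6. b, 0   [∨-rule on 5 (branches; this branch)]
7. ¬c → a, 1   [◇-rule on 3: fresh world 1, 0R1]
8. a, 1   [→-rule on 7 (branches; this branch)]
9. □¬(¬a ∨ b), 2   [◇-rule on 4: fresh world 2, 0R2]
10. ¬(¬a ∨ b), 2   [□-rule on 9 via 2R2]
11. a, 2   [¬∨-rule on 10]
12. ¬b, 2   [¬∨-rule on 10]
Accessibility: 0R0, 0R1, 0R2, 1R1, 2R2
Complete open branch: satisfiable in S4, hence also in K, T (this S4-model is also a K-model and a T-model).
S5-tableau for the formula:
1. ¬(◇□¬(¬a ∨ b) → ¬(¬a ∨ b)) ∧ ◇(¬c → a), 0
2. ¬(◇□¬(¬a ∨ b) → ¬(¬a ∨ b)), 0   [∧-rule on 1]
3. ◇(¬c → a), 0   [∧-rule on 1]
4. ◇□¬(¬a ∨ b), 0   [¬→-rule on 2]
5. ¬a ∨ b, 0   [¬→-rule on 2]
6. b, 0   [∨-rule on 5 (branches; this branch)]
7. ¬c → a, 1   [◇-rule on 3: fresh world 1, 0R1]
8. a, 1   [→-rule on 7 (branches; this branch)]
9. □¬(¬a ∨ b), 2   [◇-rule on 4: fresh world 2, 0R2]
10. ¬(¬a ∨ b), 0   [□-rule on 9 via 2R0]
11. a, 0   [¬∨-rule on 10]
12. ¬b, 0   [¬∨-rule on 10]
Accessibility: 0R0, 0R1, 0R2, 1R0, 1R1, 1R2, 2R0, 2R1, 2R2
Branch closes: b and ¬b both at 0.
Every branch closes (one shown): unsatisfiable in S5.

K, T, S4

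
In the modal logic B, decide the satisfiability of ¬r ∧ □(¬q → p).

Yes, satisfiable

1. ¬r ∧ □(¬q → p), u
2. ¬r, u
3. □(¬q → p), u
4. ¬q → p, u
5. p, u
Accessibility: uRu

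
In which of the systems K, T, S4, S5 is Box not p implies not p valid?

T, S4, S5

K-tableau for the negation not (Box not p implies not p):
1. not (Box not p implies not p), w0
2. Box not p, w0
3. p, w0
Complete open branch: countermodel on a K-frame, so not valid in K.
T-tableau for the negation not (Box not p implies not p):
1. not (Box not p implies not p), w0
2. Box not p, w0
3. p, w0
4. not p, w0
Accessibility: w0Rw0
Branch closes: p and not p both at w0.
Every branch closes (one shown): valid in T, hence also in S4, S5 (every theorem of T is a theorem of S4 and S5).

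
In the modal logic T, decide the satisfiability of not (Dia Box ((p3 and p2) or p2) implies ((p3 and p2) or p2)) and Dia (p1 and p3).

Yes, satisfiable

1. not (Dia Box ((p3 and p2) or p2) implies ((p3 and p2) or p2)) and Dia (p1 and p3), 0
2. not (Dia Box ((p3 and p2) or p2) implies ((p3 and p2) or p2)), 0
3. Dia (p1 and p3), 0
4. Dia Box ((p3 and p2) or p2), 0
5. not ((p3 and p2) or p2), 0
6. not (p3 and p2), 0
7. not p2, 0
8. p1 and p3, 1
9. p1, 1
10. p3, 1
11. Box ((p3 and p2) or p2), 2
12. (p3 and p2) or p2, 2
13. p2, 2
Accessibility: 0R0, 0R1, 0R2, 1R1, 2R2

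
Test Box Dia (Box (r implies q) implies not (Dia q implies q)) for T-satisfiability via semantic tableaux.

Satisfiable

1. Box Dia (Box (r implies q) implies not (Dia q implies q)), u
2. Dia (Box (r implies q) implies not (Dia q implies q)), u
3. Box (r implies q) implies not (Dia q implies q), v
4. Dia (Box (r implies q) implies not (Dia q implies q)), v
5. not (Dia q implies q), v
6. Dia q, v
7. not q, v
8. Box (r implies q) implies not (Dia q implies q), w
9. not (Dia q implies q), w
10. Dia q, w
11. not q, w
12. q, x
13. q, y
Accessibility: uRu, uRv, vRv, vRw, vRx, wRw, wRy, xRx, yRy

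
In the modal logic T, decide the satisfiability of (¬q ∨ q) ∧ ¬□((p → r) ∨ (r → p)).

1. (¬q ∨ q) ∧ ¬□((p → r) ∨ (r → p)), w0
2. ¬q ∨ q, w0
3. ¬□((p → r) ∨ (r → p)), w0
4. q, w0
5. ¬((p → r) ∨ (r → p)), w1
6. ¬(p → r), w1
7. ¬(r → p), w1
8. p, w1
9. ¬r, w1
10. r, w1
11. ¬p, w1
Accessibility: w0Rw0, w0Rw1, w1Rw1
Branch closes: r and ¬r both at w1.
Every branch closes; the branch above is one of them.

Unsatisfiable (every branch closes)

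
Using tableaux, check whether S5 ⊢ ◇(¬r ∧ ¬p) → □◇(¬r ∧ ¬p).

Tableau for the negation ¬(◇(¬r ∧ ¬p) → □◇(¬r ∧ ¬p)):
1. ¬(◇(¬r ∧ ¬p) → □◇(¬r ∧ ¬p)), 0
2. ◇(¬r ∧ ¬p), 0
3. ¬□◇(¬r ∧ ¬p), 0
4. ¬r ∧ ¬p, 1
5. ¬r, 1
6. ¬p, 1
7. ¬◇(¬r ∧ ¬p), 2
8. ¬(¬r ∧ ¬p), 0
9. ¬(¬r ∧ ¬p), 1
10. ¬(¬r ∧ ¬p), 2
11. p, 0
12. p, 1
Accessibility: 0R0, 0R1, 0R2, 1R0, 1R1, 1R2, 2R0, 2R1, 2R2
Branch closes: p and ¬p both at 1.
Every branch of the negation's tableau closes; the branch above is one of them.

Yes, valid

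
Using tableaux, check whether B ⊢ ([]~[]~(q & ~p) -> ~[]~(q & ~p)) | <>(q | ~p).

Valid in B

Tableau for the negation ~(([]~[]~(q & ~p) -> ~[]~(q & ~p)) | <>(q | ~p)):
1. ~(([]~[]~(q & ~p) -> ~[]~(q & ~p)) | <>(q | ~p)), 0
2. ~([]~[]~(q & ~p) -> ~[]~(q & ~p)), 0   [~|-rule on 1]
3. ~<>(q | ~p), 0   [~|-rule on 1]
4. []~[]~(q & ~p), 0   [~->-rule on 2]
5. []~(q & ~p), 0   [~->-rule on 2]
6. ~(q | ~p), 0   [~<>-rule on 3 via 0R0]
7. ~q, 0   [~|-rule on 6]
8. p, 0   [~|-rule on 6]
9. ~[]~(q & ~p), 0   [[]-rule on 4 via 0R0]
10. ~(q & ~p), 0   [[]-rule on 5 via 0R0]
11. q & ~p, 1   [~[]-rule on 9: fresh world 1, 0R1]
12. q, 1   [&-rule on 11]
13. ~p, 1   [&-rule on 11]
14. ~(q | ~p), 1   [~<>-rule on 3 via 0R1]
15. ~q, 1   [~|-rule on 14]
16. p, 1   [~|-rule on 14]
Accessibility: 0R0, 0R1, 1R0, 1R1
Branch closes: q and ~q both at 1.
Every branch of the negation's tableau closes; the branch above is one of them.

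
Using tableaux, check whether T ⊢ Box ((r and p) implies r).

Valid

Tableau for the negation not Box ((r and p) implies r):
1. not Box ((r and p) implies r), u
2. not ((r and p) implies r), v
3. r and p, v
4. not r, v
5. r, v
6. p, v
Accessibility: uRu, uRv, vRv
Branch closes: r and not r both at v.
All branches of the negation close; one closing branch shown above.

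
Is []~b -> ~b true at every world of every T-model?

Valid in T

Tableau for the negation ~([]~b -> ~b):
1. ~([]~b -> ~b), w0
2. []~b, w0   [~->-rule on 1]
3. b, w0   [~->-rule on 1]
4. ~b, w0   [[]-rule on 2 via w0Rw0]
Accessibility: w0Rw0
Branch closes: b and ~b both at w0.
Every branch of the negation's tableau closes; the branch above is one of them.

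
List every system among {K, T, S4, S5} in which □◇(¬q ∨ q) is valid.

K-tableau for the negation ¬□◇(¬q ∨ q):
1. ¬□◇(¬q ∨ q), u
2. ¬◇(¬q ∨ q), v   [¬□-rule on 1: fresh world v, uRv]
Accessibility: uRv
Complete open branch: countermodel on a K-frame, so not valid in K.
T-tableau for the negation ¬□◇(¬q ∨ q):
1. ¬□◇(¬q ∨ q), u
2. ¬◇(¬q ∨ q), v   [¬□-rule on 1: fresh world v, uRv]
3. ¬(¬q ∨ q), v   [¬◇-rule on 2 via vRv]
4. q, v   [¬∨-rule on 3]
5. ¬q, v   [¬∨-rule on 3]
Accessibility: uRu, uRv, vRv
Branch closes: q and ¬q both at v.
Every branch closes (one shown): valid in T, hence also in S4, S5 (every theorem of T is a theorem of S4 and S5).

T, S4, S5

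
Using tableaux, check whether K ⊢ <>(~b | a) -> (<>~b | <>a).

Yes, valid

Tableau for the negation ~(<>(~b | a) -> (<>~b | <>a)):
1. ~(<>(~b | a) -> (<>~b | <>a)), 0
2. <>(~b | a), 0   [~->-rule on 1]
3. ~(<>~b | <>a), 0   [~->-rule on 1]
4. ~<>~b, 0   [~|-rule on 3]
5. ~<>a, 0   [~|-rule on 3]
6. ~b | a, 1   [<>-rule on 2: fresh world 1, 0R1]
7. b, 1   [~<>-rule on 4 via 0R1]
8. ~a, 1   [~<>-rule on 5 via 0R1]
9. a, 1   [|-rule on 6 (branches; this branch)]
Accessibility: 0R1
Branch closes: a and ~a both at 1.
All branches of the negation close; one closing branch shown above.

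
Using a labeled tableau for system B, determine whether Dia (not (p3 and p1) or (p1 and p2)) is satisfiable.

Satisfiable (open branch found)

1. Dia (not (p3 and p1) or (p1 and p2)), w0
2. not (p3 and p1) or (p1 and p2), w1   [Dia-rule on 1: fresh world w1, w0Rw1]
3. p1 and p2, w1   [or-rule on 2 (branches; this branch)]
4. p1, w1   [and-rule on 3]
5. p2, w1   [and-rule on 3]
Accessibility: w0Rw0, w0Rw1, w1Rw0, w1Rw1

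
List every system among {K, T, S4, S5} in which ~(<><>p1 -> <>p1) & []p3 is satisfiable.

K, T

T-tableau for the formula:
1. ~(<><>p1 -> <>p1) & []p3, w0
2. ~(<><>p1 -> <>p1), w0
3. []p3, w0
4. <><>p1, w0
5. ~<>p1, w0
6. p3, w0
7. ~p1, w0
8. <>p1, w1
9. p3, w1
10. ~p1, w1
11. p1, w2
Accessibility: w0Rw0, w0Rw1, w1Rw1, w1Rw2, w2Rw2
Complete open branch: satisfiable in T, hence also in K (this T-model is also a K-model).
S4-tableau for the formula:
1. ~(<><>p1 -> <>p1) & []p3, w0
2. ~(<><>p1 -> <>p1), w0
3. []p3, w0
4. <><>p1, w0
5. ~<>p1, w0
6. p3, w0
7. ~p1, w0
8. <>p1, w1
9. p3, w1
10. ~p1, w1
11. p1, w2
12. p3, w2
13. ~p1, w2
Accessibility: w0Rw0, w0Rw1, w0Rw2, w1Rw1, w1Rw2, w2Rw2
Branch closes: p1 and ~p1 both at w2.
Every branch closes (one shown): unsatisfiable in S4, hence also in S5 (every S5-frame is an S4-frame).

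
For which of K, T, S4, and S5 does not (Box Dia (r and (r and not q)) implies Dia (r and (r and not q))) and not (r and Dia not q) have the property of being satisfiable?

K

K-tableau for the formula:
1. not (Box Dia (r and (r and not q)) implies Dia (r and (r and not q))) and not (r and Dia not q), w0
2. not (Box Dia (r and (r and not q)) implies Dia (r and (r and not q))), w0
3. not (r and Dia not q), w0
4. Box Dia (r and (r and not q)), w0
5. not Dia (r and (r and not q)), w0
6. not Dia not q, w0
Complete open branch: satisfiable in K.
T-tableau for the formula:
1. not (Box Dia (r and (r and not q)) implies Dia (r and (r and not q))) and not (r and Dia not q), w0
2. not (Box Dia (r and (r and not q)) implies Dia (r and (r and not q))), w0
3. not (r and Dia not q), w0
4. Box Dia (r and (r and not q)), w0
5. not Dia (r and (r and not q)), w0
6. Dia (r and (r and not q)), w0
7. not (r and (r and not q)), w0
8. not Dia not q, w0
9. q, w0
10. not (r and not q), w0
11. r and (r and not q), w1
12. r, w1
13. r and not q, w1
14. not q, w1
15. Dia (r and (r and not q)), w1
16. not (r and (r and not q)), w1
17. q, w1
Accessibility: w0Rw0, w0Rw1, w1Rw1
Branch closes: q and not q both at w1.
Every branch closes (one shown): unsatisfiable in T, hence also in S4, S5 (every S4/S5-frame is a T-frame).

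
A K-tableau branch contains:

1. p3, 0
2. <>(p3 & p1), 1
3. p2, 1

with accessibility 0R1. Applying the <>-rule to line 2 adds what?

a fresh world 2 with 1R2, and p3 & p1 at 2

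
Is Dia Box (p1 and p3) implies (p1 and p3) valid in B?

Valid

Tableau for the negation not (Dia Box (p1 and p3) implies (p1 and p3)):
1. not (Dia Box (p1 and p3) implies (p1 and p3)), w0
2. Dia Box (p1 and p3), w0   [neg-implies-rule on 1]
3. not (p1 and p3), w0   [neg-implies-rule on 1]
4. not p3, w0   [neg-and-rule on 3 (branches; this branch)]
5. Box (p1 and p3), w1   [Dia-rule on 2: fresh world w1, w0Rw1]
6. p1 and p3, w0   [Box-rule on 5 via w1Rw0]
7. p1, w0   [and-rule on 6]
8. p3, w0   [and-rule on 6]
Accessibility: w0Rw0, w0Rw1, w1Rw0, w1Rw1
Branch closes: p3 and not p3 both at w0.
All branches of the negation close; one closing branch shown above.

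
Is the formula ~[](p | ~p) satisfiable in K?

Unsatisfiable

1. ~[](p | ~p), 0
2. ~(p | ~p), 1
3. ~p, 1
4. p, 1
Accessibility: 0R1
Branch closes: p and ~p both at 1.
All branches of the tableau close; one closing branch shown above.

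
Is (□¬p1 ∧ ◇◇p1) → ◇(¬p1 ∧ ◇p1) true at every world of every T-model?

Valid

Tableau for the negation ¬((□¬p1 ∧ ◇◇p1) → ◇(¬p1 ∧ ◇p1)):
1. ¬((□¬p1 ∧ ◇◇p1) → ◇(¬p1 ∧ ◇p1)), u
2. □¬p1 ∧ ◇◇p1, u
3. ¬◇(¬p1 ∧ ◇p1), u
4. □¬p1, u
5. ◇◇p1, u
6. ¬(¬p1 ∧ ◇p1), u
7. ¬p1, u
8. ¬◇p1, u
9. ◇p1, v
10. ¬(¬p1 ∧ ◇p1), v
11. ¬p1, v
12. ¬◇p1, v
13. p1, w
14. ¬p1, w
Accessibility: uRu, uRv, vRv, vRw, wRw
Branch closes: p1 and ¬p1 both at w.
All branches of the negation close; one closing branch shown above.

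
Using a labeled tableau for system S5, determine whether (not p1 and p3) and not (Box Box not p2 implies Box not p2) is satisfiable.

1. (not p1 and p3) and not (Box Box not p2 implies Box not p2), w0
2. not p1 and p3, w0
3. not (Box Box not p2 implies Box not p2), w0
4. not p1, w0
5. p3, w0
6. Box Box not p2, w0
7. not Box not p2, w0
8. Box not p2, w0
9. not p2, w0
10. p2, w1
11. Box not p2, w1
12. not p2, w1
Accessibility: w0Rw0, w0Rw1, w1Rw0, w1Rw1
Branch closes: p2 and not p2 both at w1.
All branches of the tableau close; one closing branch shown above.

No, unsatisfiable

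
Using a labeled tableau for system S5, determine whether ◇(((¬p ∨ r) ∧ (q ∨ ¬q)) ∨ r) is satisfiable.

1. ◇(((¬p ∨ r) ∧ (q ∨ ¬q)) ∨ r), 0
2. ((¬p ∨ r) ∧ (q ∨ ¬q)) ∨ r, 1   [◇-rule on 1: fresh world 1, 0R1]
3. r, 1   [∨-rule on 2 (branches; this branch)]
Accessibility: 0R0, 0R1, 1R0, 1R1

Satisfiable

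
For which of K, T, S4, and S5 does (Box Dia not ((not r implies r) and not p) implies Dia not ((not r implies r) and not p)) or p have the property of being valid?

T, S4, S5

K-tableau for the negation not ((Box Dia not ((not r implies r) and not p) implies Dia not ((not r implies r) and not p)) or p):
1. not ((Box Dia not ((not r implies r) and not p) implies Dia not ((not r implies r) and not p)) or p), u
2. not (Box Dia not ((not r implies r) and not p) implies Dia not ((not r implies r) and not p)), u
3. not p, u
4. Box Dia not ((not r implies r) and not p), u
5. not Dia not ((not r implies r) and not p), u
Complete open branch: countermodel on a K-frame, so not valid in K.
T-tableau for the negation not ((Box Dia not ((not r implies r) and not p) implies Dia not ((not r implies r) and not p)) or p):
1. not ((Box Dia not ((not r implies r) and not p) implies Dia not ((not r implies r) and not p)) or p), u
2. not (Box Dia not ((not r implies r) and not p) implies Dia not ((not r implies r) and not p)), u
3. not p, u
4. Box Dia not ((not r implies r) and not p), u
5. not Dia not ((not r implies r) and not p), u
6. Dia not ((not r implies r) and not p), u
7. (not r implies r) and not p, u
8. not r implies r, u
9. r, u
10. not ((not r implies r) and not p), v
11. Dia not ((not r implies r) and not p), v
12. (not r implies r) and not p, v
13. not r implies r, v
14. not p, v
15. not (not r implies r), v
16. not r, v
17. r, v
Accessibility: uRu, uRv, vRv
Branch closes: r and not r both at v.
Every branch closes (one shown): valid in T, hence also in S4, S5 (every theorem of T is a theorem of S4 and S5).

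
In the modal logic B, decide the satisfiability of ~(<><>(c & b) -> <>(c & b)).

Satisfiable (open branch found)

1. ~(<><>(c & b) -> <>(c & b)), 0
2. <><>(c & b), 0
3. ~<>(c & b), 0
4. ~(c & b), 0
5. ~b, 0
6. <>(c & b), 1
7. ~(c & b), 1
8. ~b, 1
9. c & b, 2
10. c, 2
11. b, 2
Accessibility: 0R0, 0R1, 1R0, 1R1, 1R2, 2R1, 2R2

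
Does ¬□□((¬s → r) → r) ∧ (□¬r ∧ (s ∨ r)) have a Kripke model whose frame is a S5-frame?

Yes, satisfiable

1. ¬□□((¬s → r) → r) ∧ (□¬r ∧ (s ∨ r)), u
2. ¬□□((¬s → r) → r), u
3. □¬r ∧ (s ∨ r), u
4. □¬r, u
5. s ∨ r, u
6. ¬r, u
7. s, u
8. ¬□((¬s → r) → r), v
9. ¬r, v
10. ¬((¬s → r) → r), w
11. ¬s → r, w
12. ¬r, w
13. s, w
Accessibility: uRu, uRv, uRw, vRu, vRv, vRw, wRu, wRv, wRw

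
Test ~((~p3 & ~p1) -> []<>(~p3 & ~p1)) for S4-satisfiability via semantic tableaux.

Satisfiable

1. ~((~p3 & ~p1) -> []<>(~p3 & ~p1)), w0
2. ~p3 & ~p1, w0
3. ~[]<>(~p3 & ~p1), w0
4. ~p3, w0
5. ~p1, w0
6. ~<>(~p3 & ~p1), w1
7. ~(~p3 & ~p1), w1
8. p1, w1
Accessibility: w0Rw0, w0Rw1, w1Rw1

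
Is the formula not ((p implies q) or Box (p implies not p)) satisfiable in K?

1. not ((p implies q) or Box (p implies not p)), w0
2. not (p implies q), w0
3. not Box (p implies not p), w0
4. p, w0
5. not q, w0
6. not (p implies not p), w1
7. p, w1
Accessibility: w0Rw1

Satisfiable (open branch found)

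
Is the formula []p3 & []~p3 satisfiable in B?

Unsatisfiable (every branch closes)

1. []p3 & []~p3, u
2. []p3, u
3. []~p3, u
4. p3, u
5. ~p3, u
Accessibility: uRu
Branch closes: p3 and ~p3 both at u.
(One branch shown.) All branches close.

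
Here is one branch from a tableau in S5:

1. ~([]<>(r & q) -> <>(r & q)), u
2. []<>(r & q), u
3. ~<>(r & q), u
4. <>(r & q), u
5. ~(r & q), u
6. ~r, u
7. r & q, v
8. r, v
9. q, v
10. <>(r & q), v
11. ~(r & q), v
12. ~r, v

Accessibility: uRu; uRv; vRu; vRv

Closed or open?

Both r and ~r appear at v.

Yes, closed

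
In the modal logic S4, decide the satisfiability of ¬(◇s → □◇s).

1. ¬(◇s → □◇s), 0
2. ◇s, 0
3. ¬□◇s, 0
4. s, 1
5. ¬◇s, 2
6. ¬s, 2
Accessibility: 0R0, 0R1, 0R2, 1R1, 2R2

Satisfiable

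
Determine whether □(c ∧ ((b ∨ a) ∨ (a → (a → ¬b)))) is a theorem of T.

Not valid

Tableau for the negation ¬□(c ∧ ((b ∨ a) ∨ (a → (a → ¬b)))):
1. ¬□(c ∧ ((b ∨ a) ∨ (a → (a → ¬b)))), w0
2. ¬(c ∧ ((b ∨ a) ∨ (a → (a → ¬b)))), w1   [¬□-rule on 1: fresh world w1, w0Rw1]
3. ¬c, w1   [¬∧-rule on 2 (branches; this branch)]
Accessibility: w0Rw0, w0Rw1, w1Rw1
The negation has an open branch (countermodel exists).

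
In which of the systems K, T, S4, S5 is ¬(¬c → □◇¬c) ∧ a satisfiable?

S5-tableau for the formula:
1. ¬(¬c → □◇¬c) ∧ a, w0
2. ¬(¬c → □◇¬c), w0
3. a, w0
4. ¬c, w0
5. ¬□◇¬c, w0
6. ¬◇¬c, w1
7. c, w0
Accessibility: w0Rw0, w0Rw1, w1Rw0, w1Rw1
Branch closes: c and ¬c both at w0.
Every branch closes (one shown): unsatisfiable in S5.
S4-tableau for the formula:
1. ¬(¬c → □◇¬c) ∧ a, w0
2. ¬(¬c → □◇¬c), w0
3. a, w0
4. ¬c, w0
5. ¬□◇¬c, w0
6. ¬◇¬c, w1
7. c, w1
Accessibility: w0Rw0, w0Rw1, w1Rw1
Complete open branch: satisfiable in S4, hence also in K, T (this S4-model is also a K-model and a T-model).

K, T, S4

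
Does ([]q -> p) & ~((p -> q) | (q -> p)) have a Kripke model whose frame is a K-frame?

1. ([]q -> p) & ~((p -> q) | (q -> p)), w0
2. []q -> p, w0   [&-rule on 1]
3. ~((p -> q) | (q -> p)), w0   [&-rule on 1]
4. ~(p -> q), w0   [~|-rule on 3]
5. ~(q -> p), w0   [~|-rule on 3]
6. p, w0   [~->-rule on 4]
7. ~q, w0   [~->-rule on 4]
8. q, w0   [~->-rule on 5]
9. ~p, w0   [~->-rule on 5]
Branch closes: q and ~q both at w0.
(One branch shown.) All branches close.

No, unsatisfiable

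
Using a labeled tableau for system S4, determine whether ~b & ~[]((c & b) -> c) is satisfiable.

1. ~b & ~[]((c & b) -> c), 0
2. ~b, 0
3. ~[]((c & b) -> c), 0
4. ~((c & b) -> c), 1
5. c & b, 1
6. ~c, 1
7. c, 1
8. b, 1
Accessibility: 0R0, 0R1, 1R1
Branch closes: c and ~c both at 1.
(One branch shown.) All branches close.

Unsatisfiable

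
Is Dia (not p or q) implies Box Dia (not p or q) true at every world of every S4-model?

Tableau for the negation not (Dia (not p or q) implies Box Dia (not p or q)):
1. not (Dia (not p or q) implies Box Dia (not p or q)), u
2. Dia (not p or q), u
3. not Box Dia (not p or q), u
4. not p or q, v
5. q, v
6. not Dia (not p or q), w
7. not (not p or q), w
8. p, w
9. not q, w
Accessibility: uRu, uRv, uRw, vRv, wRw
The negation has an open branch (countermodel exists).

No, not valid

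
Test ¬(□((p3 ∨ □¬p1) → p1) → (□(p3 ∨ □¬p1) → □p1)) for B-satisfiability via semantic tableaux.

No, unsatisfiable

1. ¬(□((p3 ∨ □¬p1) → p1) → (□(p3 ∨ □¬p1) → □p1)), w0
2. □((p3 ∨ □¬p1) → p1), w0   [¬→-rule on 1]
3. ¬(□(p3 ∨ □¬p1) → □p1), w0   [¬→-rule on 1]
4. □(p3 ∨ □¬p1), w0   [¬→-rule on 3]
5. ¬□p1, w0   [¬→-rule on 3]
6. (p3 ∨ □¬p1) → p1, w0   [□-rule on 2 via w0Rw0]
7. p3 ∨ □¬p1, w0   [□-rule on 4 via w0Rw0]
8. ¬(p3 ∨ □¬p1), w0   [→-rule on 6 (branches; this branch)]
9. ¬p3, w0   [¬∨-rule on 8]
10. ¬□¬p1, w0   [¬∨-rule on 8]
11. □¬p1, w0   [∨-rule on 7 (branches; this branch)]
12. ¬p1, w0   [□-rule on 11 via w0Rw0]
13. ¬p1, w1   [¬□-rule on 5: fresh world w1, w0Rw1]
14. (p3 ∨ □¬p1) → p1, w1   [□-rule on 2 via w0Rw1]
15. p3 ∨ □¬p1, w1   [□-rule on 4 via w0Rw1]
16. ¬(p3 ∨ □¬p1), w1   [→-rule on 14 (branches; this branch)]
17. ¬p3, w1   [¬∨-rule on 16]
18. ¬□¬p1, w1   [¬∨-rule on 16]
19. □¬p1, w1   [∨-rule on 15 (branches; this branch)]
20. p1, w2   [¬□-rule on 10: fresh world w2, w0Rw2]
21. (p3 ∨ □¬p1) → p1, w2   [□-rule on 2 via w0Rw2]
22. p3 ∨ □¬p1, w2   [□-rule on 4 via w0Rw2]
23. ¬p1, w2   [□-rule on 11 via w0Rw2]
Accessibility: w0Rw0, w0Rw1, w0Rw2, w1Rw0, w1Rw1, w2Rw0, w2Rw2
Branch closes: p1 and ¬p1 both at w2.
All branches of the tableau close; one closing branch shown above.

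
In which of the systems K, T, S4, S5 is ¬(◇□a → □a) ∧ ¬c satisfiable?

K, T, S4

S4-tableau for the formula:
1. ¬(◇□a → □a) ∧ ¬c, 0
2. ¬(◇□a → □a), 0   [∧-rule on 1]
3. ¬c, 0   [∧-rule on 1]
4. ◇□a, 0   [¬→-rule on 2]
5. ¬□a, 0   [¬→-rule on 2]
6. □a, 1   [◇-rule on 4: fresh world 1, 0R1]
7. a, 1   [□-rule on 6 via 1R1]
8. ¬a, 2   [¬□-rule on 5: fresh world 2, 0R2]
Accessibility: 0R0, 0R1, 0R2, 1R1, 2R2
Complete open branch: satisfiable in S4, hence also in K, T (this S4-model is also a K-model and a T-model).
S5-tableau for the formula:
1. ¬(◇□a → □a) ∧ ¬c, 0
2. ¬(◇□a → □a), 0   [∧-rule on 1]
3. ¬c, 0   [∧-rule on 1]
4. ◇□a, 0   [¬→-rule on 2]
5. ¬□a, 0   [¬→-rule on 2]
6. □a, 1   [◇-rule on 4: fresh world 1, 0R1]
7. a, 0   [□-rule on 6 via 1R0]
8. a, 1   [□-rule on 6 via 1R1]
9. ¬a, 2   [¬□-rule on 5: fresh world 2, 0R2]
10. a, 2   [□-rule on 6 via 1R2]
Accessibility: 0R0, 0R1, 0R2, 1R0, 1R1, 1R2, 2R0, 2R1, 2R2
Branch closes: a and ¬a both at 2.
Every branch closes (one shown): unsatisfiable in S5.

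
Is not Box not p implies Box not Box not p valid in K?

Tableau for the negation not (not Box not p implies Box not Box not p):
1. not (not Box not p implies Box not Box not p), 0
2. not Box not p, 0
3. not Box not Box not p, 0
4. p, 1
5. Box not p, 2
Accessibility: 0R1, 0R2
The negation has an open branch (countermodel exists).

No, not valid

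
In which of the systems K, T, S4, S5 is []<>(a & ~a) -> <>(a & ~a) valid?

T-tableau for the negation ~([]<>(a & ~a) -> <>(a & ~a)):
1. ~([]<>(a & ~a) -> <>(a & ~a)), w0
2. []<>(a & ~a), w0
3. ~<>(a & ~a), w0
4. <>(a & ~a), w0
5. ~(a & ~a), w0
6. a, w0
7. a & ~a, w1
8. a, w1
9. ~a, w1
Accessibility: w0Rw0, w0Rw1, w1Rw1
Branch closes: a and ~a both at w1.
Every branch closes (one shown): valid in T, hence also in S4, S5 (every theorem of T is a theorem of S4 and S5).
K-tableau for the negation ~([]<>(a & ~a) -> <>(a & ~a)):
1. ~([]<>(a & ~a) -> <>(a & ~a)), w0
2. []<>(a & ~a), w0
3. ~<>(a & ~a), w0
Complete open branch: countermodel on a K-frame, so not valid in K.

T, S4, S5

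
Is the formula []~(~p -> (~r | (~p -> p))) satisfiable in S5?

Satisfiable

1. []~(~p -> (~r | (~p -> p))), u
2. ~(~p -> (~r | (~p -> p))), u   [[]-rule on 1 via uRu]
3. ~p, u   [~->-rule on 2]
4. ~(~r | (~p -> p)), u   [~->-rule on 2]
5. r, u   [~|-rule on 4]
6. ~(~p -> p), u   [~|-rule on 4]
Accessibility: uRu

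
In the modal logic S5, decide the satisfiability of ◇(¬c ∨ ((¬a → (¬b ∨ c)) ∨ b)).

1. ◇(¬c ∨ ((¬a → (¬b ∨ c)) ∨ b)), u
2. ¬c ∨ ((¬a → (¬b ∨ c)) ∨ b), v   [◇-rule on 1: fresh world v, uRv]
3. (¬a → (¬b ∨ c)) ∨ b, v   [∨-rule on 2 (branches; this branch)]
4. b, v   [∨-rule on 3 (branches; this branch)]
Accessibility: uRu, uRv, vRu, vRv

Satisfiable (open branch found)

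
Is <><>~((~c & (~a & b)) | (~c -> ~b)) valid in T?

Tableau for the negation ~<><>~((~c & (~a & b)) | (~c -> ~b)):
1. ~<><>~((~c & (~a & b)) | (~c -> ~b)), w0
2. ~<>~((~c & (~a & b)) | (~c -> ~b)), w0
3. (~c & (~a & b)) | (~c -> ~b), w0
4. ~c -> ~b, w0
5. ~b, w0
Accessibility: w0Rw0
The negation has an open branch (countermodel exists).

Invalid (countermodel exists)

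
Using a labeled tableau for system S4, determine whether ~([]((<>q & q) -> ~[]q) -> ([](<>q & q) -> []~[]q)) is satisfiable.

Unsatisfiable (every branch closes)

1. ~([]((<>q & q) -> ~[]q) -> ([](<>q & q) -> []~[]q)), 0
2. []((<>q & q) -> ~[]q), 0
3. ~([](<>q & q) -> []~[]q), 0
4. [](<>q & q), 0
5. ~[]~[]q, 0
6. (<>q & q) -> ~[]q, 0
7. <>q & q, 0
8. <>q, 0
9. q, 0
10. ~[]q, 0
11. []q, 1
12. (<>q & q) -> ~[]q, 1
13. <>q & q, 1
14. <>q, 1
15. q, 1
16. ~[]q, 1
17. q, 2
18. (<>q & q) -> ~[]q, 2
19. <>q & q, 2
20. <>q, 2
21. ~[]q, 2
22. ~q, 3
23. (<>q & q) -> ~[]q, 3
24. <>q & q, 3
25. <>q, 3
26. q, 3
Accessibility: 0R0, 0R1, 0R2, 0R3, 1R1, 2R2, 3R3
Branch closes: q and ~q both at 3.
Every branch closes; the branch above is one of them.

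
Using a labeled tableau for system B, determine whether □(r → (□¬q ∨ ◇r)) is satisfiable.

1. □(r → (□¬q ∨ ◇r)), u
2. r → (□¬q ∨ ◇r), u
3. □¬q ∨ ◇r, u
4. ◇r, u
5. r, v
6. r → (□¬q ∨ ◇r), v
7. □¬q ∨ ◇r, v
8. ◇r, v
9. r, w
Accessibility: uRu, uRv, vRu, vRv, vRw, wRv, wRw

Satisfiable (open branch found)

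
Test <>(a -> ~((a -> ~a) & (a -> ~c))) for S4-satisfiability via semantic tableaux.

1. <>(a -> ~((a -> ~a) & (a -> ~c))), u
2. a -> ~((a -> ~a) & (a -> ~c)), v   [<>-rule on 1: fresh world v, uRv]
3. ~((a -> ~a) & (a -> ~c)), v   [->-rule on 2 (branches; this branch)]
4. ~(a -> ~c), v   [~&-rule on 3 (branches; this branch)]
5. a, v   [~->-rule on 4]
6. c, v   [~->-rule on 4]
Accessibility: uRu, uRv, vRv

Satisfiable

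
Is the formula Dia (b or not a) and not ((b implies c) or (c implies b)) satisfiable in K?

1. Dia (b or not a) and not ((b implies c) or (c implies b)), u
2. Dia (b or not a), u
3. not ((b implies c) or (c implies b)), u
4. not (b implies c), u
5. not (c implies b), u
6. b, u
7. not c, u
8. c, u
9. not b, u
Branch closes: c and not c both at u.
All branches of the tableau close; one closing branch shown above.

Unsatisfiable (every branch closes)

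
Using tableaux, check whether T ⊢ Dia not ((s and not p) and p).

Tableau for the negation not Dia not ((s and not p) and p):
1. not Dia not ((s and not p) and p), u
2. (s and not p) and p, u
3. s and not p, u
4. p, u
5. s, u
6. not p, u
Accessibility: uRu
Branch closes: p and not p both at u.
Every branch of the negation's tableau closes; the branch above is one of them.

Valid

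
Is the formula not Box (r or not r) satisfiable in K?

Unsatisfiable (every branch closes)

1. not Box (r or not r), u
2. not (r or not r), v
3. not r, v
4. r, v
Accessibility: uRv
Branch closes: r and not r both at v.
Every branch closes; the branch above is one of them.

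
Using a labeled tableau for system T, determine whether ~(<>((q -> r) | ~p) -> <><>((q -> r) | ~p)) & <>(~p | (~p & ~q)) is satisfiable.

Unsatisfiable (every branch closes)

1. ~(<>((q -> r) | ~p) -> <><>((q -> r) | ~p)) & <>(~p | (~p & ~q)), w0
2. ~(<>((q -> r) | ~p) -> <><>((q -> r) | ~p)), w0
3. <>(~p | (~p & ~q)), w0
4. <>((q -> r) | ~p), w0
5. ~<><>((q -> r) | ~p), w0
6. ~<>((q -> r) | ~p), w0
7. ~((q -> r) | ~p), w0
8. ~(q -> r), w0
9. p, w0
10. q, w0
11. ~r, w0
12. ~p | (~p & ~q), w1
13. ~<>((q -> r) | ~p), w1
14. ~((q -> r) | ~p), w1
15. ~(q -> r), w1
16. p, w1
17. q, w1
18. ~r, w1
19. ~p & ~q, w1
20. ~p, w1
21. ~q, w1
Accessibility: w0Rw0, w0Rw1, w1Rw1
Branch closes: p and ~p both at w1.
Every branch closes; the branch above is one of them.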